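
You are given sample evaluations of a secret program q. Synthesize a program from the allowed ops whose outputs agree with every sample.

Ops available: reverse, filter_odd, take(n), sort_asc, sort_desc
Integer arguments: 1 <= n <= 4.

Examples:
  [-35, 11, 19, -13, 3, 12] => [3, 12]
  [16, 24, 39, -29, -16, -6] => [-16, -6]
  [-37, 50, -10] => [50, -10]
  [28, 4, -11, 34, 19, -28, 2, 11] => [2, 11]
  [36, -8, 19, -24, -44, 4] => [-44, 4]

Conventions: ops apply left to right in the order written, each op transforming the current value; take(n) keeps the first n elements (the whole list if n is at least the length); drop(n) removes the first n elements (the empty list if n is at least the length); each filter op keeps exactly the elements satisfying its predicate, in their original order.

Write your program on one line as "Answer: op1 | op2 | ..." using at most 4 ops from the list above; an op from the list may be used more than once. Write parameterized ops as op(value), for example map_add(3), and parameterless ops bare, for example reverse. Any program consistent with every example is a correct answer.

reverse | take(2) | reverse

Check, running the answer program on each example:
  [-35, 11, 19, -13, 3, 12] -> [12, 3, -13, 19, 11, -35] -> [12, 3] -> [3, 12]
  [16, 24, 39, -29, -16, -6] -> [-6, -16, -29, 39, 24, 16] -> [-6, -16] -> [-16, -6]
  [-37, 50, -10] -> [-10, 50, -37] -> [-10, 50] -> [50, -10]
  [28, 4, -11, 34, 19, -28, 2, 11] -> [11, 2, -28, 19, 34, -11, 4, 28] -> [11, 2] -> [2, 11]
  [36, -8, 19, -24, -44, 4] -> [4, -44, -24, 19, -8, 36] -> [4, -44] -> [-44, 4]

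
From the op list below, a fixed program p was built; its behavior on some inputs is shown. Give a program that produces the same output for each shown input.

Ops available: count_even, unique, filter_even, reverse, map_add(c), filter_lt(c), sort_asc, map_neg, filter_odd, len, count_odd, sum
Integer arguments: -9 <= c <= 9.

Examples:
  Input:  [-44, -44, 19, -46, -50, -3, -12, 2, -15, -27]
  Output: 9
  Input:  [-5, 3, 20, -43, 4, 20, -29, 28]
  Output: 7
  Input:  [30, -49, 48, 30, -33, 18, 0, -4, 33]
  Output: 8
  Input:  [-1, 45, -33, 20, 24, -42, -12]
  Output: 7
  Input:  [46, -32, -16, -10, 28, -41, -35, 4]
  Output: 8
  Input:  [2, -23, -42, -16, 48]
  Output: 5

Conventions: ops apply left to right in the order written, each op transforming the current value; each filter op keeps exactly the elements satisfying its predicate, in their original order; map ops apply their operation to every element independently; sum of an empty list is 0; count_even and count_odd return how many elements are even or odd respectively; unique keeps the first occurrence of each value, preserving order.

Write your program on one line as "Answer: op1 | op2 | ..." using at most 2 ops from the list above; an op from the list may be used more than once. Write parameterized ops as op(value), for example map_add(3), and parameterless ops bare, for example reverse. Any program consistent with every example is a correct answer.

unique | len

Check, running the answer program on each example:
  [-44, -44, 19, -46, -50, -3, -12, 2, -15, -27] -> [-44, 19, -46, -50, -3, -12, 2, -15, -27] -> 9
  [-5, 3, 20, -43, 4, 20, -29, 28] -> [-5, 3, 20, -43, 4, -29, 28] -> 7
  [30, -49, 48, 30, -33, 18, 0, -4, 33] -> [30, -49, 48, -33, 18, 0, -4, 33] -> 8
  [-1, 45, -33, 20, 24, -42, -12] -> [-1, 45, -33, 20, 24, -42, -12] -> 7
  [46, -32, -16, -10, 28, -41, -35, 4] -> [46, -32, -16, -10, 28, -41, -35, 4] -> 8
  [2, -23, -42, -16, 48] -> [2, -23, -42, -16, 48] -> 5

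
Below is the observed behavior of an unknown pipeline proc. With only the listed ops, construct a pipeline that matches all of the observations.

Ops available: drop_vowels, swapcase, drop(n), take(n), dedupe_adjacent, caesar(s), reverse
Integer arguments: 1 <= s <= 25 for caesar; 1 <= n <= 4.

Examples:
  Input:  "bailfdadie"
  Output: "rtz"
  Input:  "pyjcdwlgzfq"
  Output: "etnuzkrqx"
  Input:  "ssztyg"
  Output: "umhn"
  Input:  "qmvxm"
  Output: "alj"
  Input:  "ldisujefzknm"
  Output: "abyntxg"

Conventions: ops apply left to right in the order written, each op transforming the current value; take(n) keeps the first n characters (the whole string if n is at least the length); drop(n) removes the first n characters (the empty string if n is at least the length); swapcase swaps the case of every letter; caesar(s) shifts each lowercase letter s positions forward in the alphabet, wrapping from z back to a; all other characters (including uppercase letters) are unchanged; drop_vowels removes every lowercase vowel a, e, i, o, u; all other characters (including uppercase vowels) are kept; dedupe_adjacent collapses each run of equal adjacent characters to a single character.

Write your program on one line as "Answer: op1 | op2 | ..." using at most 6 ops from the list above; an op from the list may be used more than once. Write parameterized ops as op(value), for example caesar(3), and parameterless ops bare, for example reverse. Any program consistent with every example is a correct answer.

drop(2) | drop_vowels | caesar(14) | dedupe_adjacent | reverse

Check, running the answer program on each example:
  "bailfdadie" -> "ilfdadie" -> "lfdd" -> "ztrr" -> "ztr" -> "rtz"
  "pyjcdwlgzfq" -> "jcdwlgzfq" -> "jcdwlgzfq" -> "xqrkzunte" -> "xqrkzunte" -> "etnuzkrqx"
  "ssztyg" -> "ztyg" -> "ztyg" -> "nhmu" -> "nhmu" -> "umhn"
  "qmvxm" -> "vxm" -> "vxm" -> "jla" -> "jla" -> "alj"
  "ldisujefzknm" -> "isujefzknm" -> "sjfzknm" -> "gxtnyba" -> "gxtnyba" -> "abyntxg"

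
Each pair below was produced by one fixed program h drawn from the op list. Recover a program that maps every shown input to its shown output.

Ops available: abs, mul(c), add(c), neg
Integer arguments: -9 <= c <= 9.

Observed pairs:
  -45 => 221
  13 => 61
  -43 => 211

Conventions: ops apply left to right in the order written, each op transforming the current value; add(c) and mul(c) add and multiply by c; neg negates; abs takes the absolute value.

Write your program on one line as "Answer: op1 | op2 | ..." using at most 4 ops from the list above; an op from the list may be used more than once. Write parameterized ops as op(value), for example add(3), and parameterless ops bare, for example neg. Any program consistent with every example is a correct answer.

neg | mul(-5) | abs | add(-4)

Check, running the answer program on each example:
  -45 -> 45 -> -225 -> 225 -> 221
  13 -> -13 -> 65 -> 65 -> 61
  -43 -> 43 -> -215 -> 215 -> 211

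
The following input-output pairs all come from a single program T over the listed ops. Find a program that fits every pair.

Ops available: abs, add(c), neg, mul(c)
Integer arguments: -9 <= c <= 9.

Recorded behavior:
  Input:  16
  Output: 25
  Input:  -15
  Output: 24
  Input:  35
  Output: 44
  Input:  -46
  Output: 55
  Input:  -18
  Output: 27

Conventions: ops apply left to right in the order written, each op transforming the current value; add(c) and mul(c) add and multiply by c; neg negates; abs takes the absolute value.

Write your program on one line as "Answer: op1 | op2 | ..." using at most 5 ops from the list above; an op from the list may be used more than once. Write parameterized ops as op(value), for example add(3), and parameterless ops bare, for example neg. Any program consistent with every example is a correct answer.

neg | abs | add(3) | add(6)

Check, running the answer program on each example:
  16 -> -16 -> 16 -> 19 -> 25
  -15 -> 15 -> 15 -> 18 -> 24
  35 -> -35 -> 35 -> 38 -> 44
  -46 -> 46 -> 46 -> 49 -> 55
  -18 -> 18 -> 18 -> 21 -> 27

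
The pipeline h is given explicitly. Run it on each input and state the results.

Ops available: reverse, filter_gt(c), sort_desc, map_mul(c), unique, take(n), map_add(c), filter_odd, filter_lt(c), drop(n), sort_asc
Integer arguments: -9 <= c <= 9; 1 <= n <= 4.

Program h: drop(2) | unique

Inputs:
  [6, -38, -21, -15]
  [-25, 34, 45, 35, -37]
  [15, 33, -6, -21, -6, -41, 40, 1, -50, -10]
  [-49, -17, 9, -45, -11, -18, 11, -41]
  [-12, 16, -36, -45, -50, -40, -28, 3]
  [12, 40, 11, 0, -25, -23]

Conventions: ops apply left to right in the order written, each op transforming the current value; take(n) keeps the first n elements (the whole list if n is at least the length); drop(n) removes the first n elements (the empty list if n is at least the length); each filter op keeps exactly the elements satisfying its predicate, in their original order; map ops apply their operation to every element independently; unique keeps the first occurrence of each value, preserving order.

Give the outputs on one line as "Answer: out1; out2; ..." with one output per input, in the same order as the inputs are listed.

[-21, -15]; [45, 35, -37]; [-6, -21, -41, 40, 1, -50, -10]; [9, -45, -11, -18, 11, -41]; [-36, -45, -50, -40, -28, 3]; [11, 0, -25, -23]

Execution, op by op:
  [6, -38, -21, -15] -> [-21, -15] -> [-21, -15]
  [-25, 34, 45, 35, -37] -> [45, 35, -37] -> [45, 35, -37]
  [15, 33, -6, -21, -6, -41, 40, 1, -50, -10] -> [-6, -21, -6, -41, 40, 1, -50, -10] -> [-6, -21, -41, 40, 1, -50, -10]
  [-49, -17, 9, -45, -11, -18, 11, -41] -> [9, -45, -11, -18, 11, -41] -> [9, -45, -11, -18, 11, -41]
  [-12, 16, -36, -45, -50, -40, -28, 3] -> [-36, -45, -50, -40, -28, 3] -> [-36, -45, -50, -40, -28, 3]
  [12, 40, 11, 0, -25, -23] -> [11, 0, -25, -23] -> [11, 0, -25, -23]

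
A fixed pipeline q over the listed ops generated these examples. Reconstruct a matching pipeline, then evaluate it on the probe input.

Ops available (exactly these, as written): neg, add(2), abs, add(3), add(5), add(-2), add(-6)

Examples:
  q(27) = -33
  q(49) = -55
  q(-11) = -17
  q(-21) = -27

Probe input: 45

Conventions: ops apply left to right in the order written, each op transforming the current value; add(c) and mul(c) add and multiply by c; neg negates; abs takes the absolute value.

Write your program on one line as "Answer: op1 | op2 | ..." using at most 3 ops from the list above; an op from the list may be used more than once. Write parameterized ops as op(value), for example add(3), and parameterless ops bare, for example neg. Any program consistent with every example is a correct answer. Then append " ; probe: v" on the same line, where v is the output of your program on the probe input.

abs | neg | add(-6) ; probe: -51

Check, running the answer program on each example:
  27 -> 27 -> -27 -> -33
  49 -> 49 -> -49 -> -55
  -11 -> 11 -> -11 -> -17
  -21 -> 21 -> -21 -> -27
  probe: 45 -> 45 -> -45 -> -51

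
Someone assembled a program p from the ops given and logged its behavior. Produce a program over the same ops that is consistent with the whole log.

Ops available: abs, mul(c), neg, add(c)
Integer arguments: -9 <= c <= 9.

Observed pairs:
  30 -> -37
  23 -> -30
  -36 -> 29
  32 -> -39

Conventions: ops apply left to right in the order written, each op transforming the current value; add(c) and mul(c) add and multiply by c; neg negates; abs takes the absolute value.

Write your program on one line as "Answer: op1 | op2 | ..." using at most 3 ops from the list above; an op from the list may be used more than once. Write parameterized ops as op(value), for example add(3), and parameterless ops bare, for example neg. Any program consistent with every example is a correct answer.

add(7) | neg

Check, running the answer program on each example:
  30 -> 37 -> -37
  23 -> 30 -> -30
  -36 -> -29 -> 29
  32 -> 39 -> -39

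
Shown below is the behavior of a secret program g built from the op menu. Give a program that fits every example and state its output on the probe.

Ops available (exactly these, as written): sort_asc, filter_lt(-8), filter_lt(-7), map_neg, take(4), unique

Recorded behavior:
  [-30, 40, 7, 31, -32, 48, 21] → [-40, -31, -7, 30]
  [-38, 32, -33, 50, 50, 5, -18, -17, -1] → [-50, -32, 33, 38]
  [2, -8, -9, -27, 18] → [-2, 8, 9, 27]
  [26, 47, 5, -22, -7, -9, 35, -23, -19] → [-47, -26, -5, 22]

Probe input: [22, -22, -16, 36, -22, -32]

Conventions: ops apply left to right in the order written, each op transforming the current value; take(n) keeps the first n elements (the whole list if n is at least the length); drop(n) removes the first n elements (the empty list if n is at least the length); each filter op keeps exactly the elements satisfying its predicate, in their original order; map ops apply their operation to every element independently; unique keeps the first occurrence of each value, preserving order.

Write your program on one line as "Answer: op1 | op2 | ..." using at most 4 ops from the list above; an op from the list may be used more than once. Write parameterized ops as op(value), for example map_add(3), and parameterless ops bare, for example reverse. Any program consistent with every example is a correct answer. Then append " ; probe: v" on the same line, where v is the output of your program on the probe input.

map_neg | take(4) | sort_asc ; probe: [-36, -22, 16, 22]

Check, running the answer program on each example:
  [-30, 40, 7, 31, -32, 48, 21] -> [30, -40, -7, -31, 32, -48, -21] -> [30, -40, -7, -31] -> [-40, -31, -7, 30]
  [-38, 32, -33, 50, 50, 5, -18, -17, -1] -> [38, -32, 33, -50, -50, -5, 18, 17, 1] -> [38, -32, 33, -50] -> [-50, -32, 33, 38]
  [2, -8, -9, -27, 18] -> [-2, 8, 9, 27, -18] -> [-2, 8, 9, 27] -> [-2, 8, 9, 27]
  [26, 47, 5, -22, -7, -9, 35, -23, -19] -> [-26, -47, -5, 22, 7, 9, -35, 23, 19] -> [-26, -47, -5, 22] -> [-47, -26, -5, 22]
  probe: [22, -22, -16, 36, -22, -32] -> [-22, 22, 16, -36, 22, 32] -> [-22, 22, 16, -36] -> [-36, -22, 16, 22]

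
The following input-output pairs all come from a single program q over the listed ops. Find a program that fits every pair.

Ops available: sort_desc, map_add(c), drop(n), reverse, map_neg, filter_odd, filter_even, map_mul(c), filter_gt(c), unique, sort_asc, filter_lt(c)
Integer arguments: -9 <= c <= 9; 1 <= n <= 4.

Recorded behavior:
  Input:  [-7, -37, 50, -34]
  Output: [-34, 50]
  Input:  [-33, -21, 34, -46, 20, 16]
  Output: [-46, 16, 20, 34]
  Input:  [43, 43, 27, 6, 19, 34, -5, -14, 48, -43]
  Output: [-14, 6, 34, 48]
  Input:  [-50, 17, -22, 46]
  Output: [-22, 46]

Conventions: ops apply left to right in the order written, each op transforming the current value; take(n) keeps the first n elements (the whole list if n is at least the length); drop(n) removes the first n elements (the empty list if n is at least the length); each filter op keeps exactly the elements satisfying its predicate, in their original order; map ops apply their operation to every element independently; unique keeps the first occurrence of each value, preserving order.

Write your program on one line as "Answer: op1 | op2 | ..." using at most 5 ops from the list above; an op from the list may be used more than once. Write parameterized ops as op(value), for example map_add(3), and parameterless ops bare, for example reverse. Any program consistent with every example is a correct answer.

drop(1) | reverse | sort_asc | filter_even

Check, running the answer program on each example:
  [-7, -37, 50, -34] -> [-37, 50, -34] -> [-34, 50, -37] -> [-37, -34, 50] -> [-34, 50]
  [-33, -21, 34, -46, 20, 16] -> [-21, 34, -46, 20, 16] -> [16, 20, -46, 34, -21] -> [-46, -21, 16, 20, 34] -> [-46, 16, 20, 34]
  [43, 43, 27, 6, 19, 34, -5, -14, 48, -43] -> [43, 27, 6, 19, 34, -5, -14, 48, -43] -> [-43, 48, -14, -5, 34, 19, 6, 27, 43] -> [-43, -14, -5, 6, 19, 27, 34, 43, 48] -> [-14, 6, 34, 48]
  [-50, 17, -22, 46] -> [17, -22, 46] -> [46, -22, 17] -> [-22, 17, 46] -> [-22, 46]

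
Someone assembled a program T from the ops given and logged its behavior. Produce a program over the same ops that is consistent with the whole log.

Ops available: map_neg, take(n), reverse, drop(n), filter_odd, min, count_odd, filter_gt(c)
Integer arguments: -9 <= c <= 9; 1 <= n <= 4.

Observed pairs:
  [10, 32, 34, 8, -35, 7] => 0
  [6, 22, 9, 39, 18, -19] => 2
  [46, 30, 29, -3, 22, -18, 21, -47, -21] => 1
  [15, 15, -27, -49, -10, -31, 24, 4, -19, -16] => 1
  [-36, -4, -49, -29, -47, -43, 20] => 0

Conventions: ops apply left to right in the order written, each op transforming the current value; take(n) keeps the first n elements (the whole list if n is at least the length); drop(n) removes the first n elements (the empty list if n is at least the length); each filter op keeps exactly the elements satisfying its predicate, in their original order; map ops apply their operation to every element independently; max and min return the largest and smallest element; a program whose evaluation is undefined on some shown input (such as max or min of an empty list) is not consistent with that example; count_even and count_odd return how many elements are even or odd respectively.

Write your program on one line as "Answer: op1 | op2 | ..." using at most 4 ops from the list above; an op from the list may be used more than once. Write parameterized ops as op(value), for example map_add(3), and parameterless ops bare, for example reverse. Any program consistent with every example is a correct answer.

take(4) | drop(1) | filter_gt(1) | count_odd

Check, running the answer program on each example:
  [10, 32, 34, 8, -35, 7] -> [10, 32, 34, 8] -> [32, 34, 8] -> [32, 34, 8] -> 0
  [6, 22, 9, 39, 18, -19] -> [6, 22, 9, 39] -> [22, 9, 39] -> [22, 9, 39] -> 2
  [46, 30, 29, -3, 22, -18, 21, -47, -21] -> [46, 30, 29, -3] -> [30, 29, -3] -> [30, 29] -> 1
  [15, 15, -27, -49, -10, -31, 24, 4, -19, -16] -> [15, 15, -27, -49] -> [15, -27, -49] -> [15] -> 1
  [-36, -4, -49, -29, -47, -43, 20] -> [-36, -4, -49, -29] -> [-4, -49, -29] -> [] -> 0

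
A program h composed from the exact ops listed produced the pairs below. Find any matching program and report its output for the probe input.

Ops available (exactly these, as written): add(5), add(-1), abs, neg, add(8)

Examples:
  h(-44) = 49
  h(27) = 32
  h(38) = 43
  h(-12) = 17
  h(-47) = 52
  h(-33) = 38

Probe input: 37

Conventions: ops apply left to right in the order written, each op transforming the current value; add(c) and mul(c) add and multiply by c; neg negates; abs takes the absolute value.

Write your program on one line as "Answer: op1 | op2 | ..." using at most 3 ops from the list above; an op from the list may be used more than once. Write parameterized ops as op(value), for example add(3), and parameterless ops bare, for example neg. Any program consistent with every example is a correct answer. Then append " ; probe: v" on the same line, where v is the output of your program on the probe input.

abs | add(5) ; probe: 42

Check, running the answer program on each example:
  -44 -> 44 -> 49
  27 -> 27 -> 32
  38 -> 38 -> 43
  -12 -> 12 -> 17
  -47 -> 47 -> 52
  -33 -> 33 -> 38
  probe: 37 -> 37 -> 42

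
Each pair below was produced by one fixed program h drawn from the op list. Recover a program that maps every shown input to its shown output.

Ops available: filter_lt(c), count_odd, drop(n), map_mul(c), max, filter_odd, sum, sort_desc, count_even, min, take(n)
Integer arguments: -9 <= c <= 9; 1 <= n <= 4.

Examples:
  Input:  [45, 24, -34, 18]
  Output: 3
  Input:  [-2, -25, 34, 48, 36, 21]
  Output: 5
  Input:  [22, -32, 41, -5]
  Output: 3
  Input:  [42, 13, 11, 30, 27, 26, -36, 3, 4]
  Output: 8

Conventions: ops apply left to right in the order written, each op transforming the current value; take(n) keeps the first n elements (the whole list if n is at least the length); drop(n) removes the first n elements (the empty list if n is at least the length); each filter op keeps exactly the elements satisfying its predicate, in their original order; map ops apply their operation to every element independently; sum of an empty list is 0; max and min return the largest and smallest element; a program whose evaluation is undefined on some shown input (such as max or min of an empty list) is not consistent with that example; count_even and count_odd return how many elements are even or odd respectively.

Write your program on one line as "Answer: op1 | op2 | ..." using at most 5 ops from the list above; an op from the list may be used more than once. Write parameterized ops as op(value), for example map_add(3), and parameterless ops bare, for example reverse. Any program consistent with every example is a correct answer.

map_mul(-8) | map_mul(7) | drop(1) | count_even

Check, running the answer program on each example:
  [45, 24, -34, 18] -> [-360, -192, 272, -144] -> [-2520, -1344, 1904, -1008] -> [-1344, 1904, -1008] -> 3
  [-2, -25, 34, 48, 36, 21] -> [16, 200, -272, -384, -288, -168] -> [112, 1400, -1904, -2688, -2016, -1176] -> [1400, -1904, -2688, -2016, -1176] -> 5
  [22, -32, 41, -5] -> [-176, 256, -328, 40] -> [-1232, 1792, -2296, 280] -> [1792, -2296, 280] -> 3
  [42, 13, 11, 30, 27, 26, -36, 3, 4] -> [-336, -104, -88, -240, -216, -208, 288, -24, -32] -> [-2352, -728, -616, -1680, -1512, -1456, 2016, -168, -224] -> [-728, -616, -1680, -1512, -1456, 2016, -168, -224] -> 8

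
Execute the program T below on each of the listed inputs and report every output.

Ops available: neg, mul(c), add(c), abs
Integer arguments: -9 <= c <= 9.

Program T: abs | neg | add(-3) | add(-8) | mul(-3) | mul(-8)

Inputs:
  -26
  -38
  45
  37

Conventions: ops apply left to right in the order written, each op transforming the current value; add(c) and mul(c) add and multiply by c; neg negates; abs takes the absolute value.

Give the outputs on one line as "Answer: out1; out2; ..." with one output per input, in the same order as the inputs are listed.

Execution, op by op:
  -26 -> 26 -> -26 -> -29 -> -37 -> 111 -> -888
  -38 -> 38 -> -38 -> -41 -> -49 -> 147 -> -1176
  45 -> 45 -> -45 -> -48 -> -56 -> 168 -> -1344
  37 -> 37 -> -37 -> -40 -> -48 -> 144 -> -1152

-888; -1176; -1344; -1152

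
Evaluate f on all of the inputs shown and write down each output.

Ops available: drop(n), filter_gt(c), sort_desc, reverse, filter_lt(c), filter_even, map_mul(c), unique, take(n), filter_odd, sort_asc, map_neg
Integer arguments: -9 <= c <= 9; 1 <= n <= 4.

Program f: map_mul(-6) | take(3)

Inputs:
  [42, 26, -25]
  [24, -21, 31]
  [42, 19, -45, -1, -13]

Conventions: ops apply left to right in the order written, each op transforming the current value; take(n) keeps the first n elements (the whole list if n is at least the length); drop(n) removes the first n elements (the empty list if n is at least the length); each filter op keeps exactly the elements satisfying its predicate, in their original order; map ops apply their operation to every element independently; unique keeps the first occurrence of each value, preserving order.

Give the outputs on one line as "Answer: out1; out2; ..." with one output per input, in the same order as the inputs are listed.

[-252, -156, 150]; [-144, 126, -186]; [-252, -114, 270]

Execution, op by op:
  [42, 26, -25] -> [-252, -156, 150] -> [-252, -156, 150]
  [24, -21, 31] -> [-144, 126, -186] -> [-144, 126, -186]
  [42, 19, -45, -1, -13] -> [-252, -114, 270, 6, 78] -> [-252, -114, 270]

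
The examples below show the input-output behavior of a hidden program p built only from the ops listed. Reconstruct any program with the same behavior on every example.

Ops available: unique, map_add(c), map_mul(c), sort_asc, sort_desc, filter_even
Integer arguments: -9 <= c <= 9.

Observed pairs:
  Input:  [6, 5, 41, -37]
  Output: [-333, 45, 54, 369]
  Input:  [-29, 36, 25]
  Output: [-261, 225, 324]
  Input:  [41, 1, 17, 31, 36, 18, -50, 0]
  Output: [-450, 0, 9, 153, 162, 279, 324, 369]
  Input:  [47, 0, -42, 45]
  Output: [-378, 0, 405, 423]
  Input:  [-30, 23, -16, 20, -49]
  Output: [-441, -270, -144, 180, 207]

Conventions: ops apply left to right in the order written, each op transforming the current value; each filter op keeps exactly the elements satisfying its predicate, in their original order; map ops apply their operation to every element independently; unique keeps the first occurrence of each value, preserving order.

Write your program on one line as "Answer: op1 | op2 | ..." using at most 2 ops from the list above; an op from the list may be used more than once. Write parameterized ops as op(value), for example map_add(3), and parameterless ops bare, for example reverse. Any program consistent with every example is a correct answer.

sort_asc | map_mul(9)

Check, running the answer program on each example:
  [6, 5, 41, -37] -> [-37, 5, 6, 41] -> [-333, 45, 54, 369]
  [-29, 36, 25] -> [-29, 25, 36] -> [-261, 225, 324]
  [41, 1, 17, 31, 36, 18, -50, 0] -> [-50, 0, 1, 17, 18, 31, 36, 41] -> [-450, 0, 9, 153, 162, 279, 324, 369]
  [47, 0, -42, 45] -> [-42, 0, 45, 47] -> [-378, 0, 405, 423]
  [-30, 23, -16, 20, -49] -> [-49, -30, -16, 20, 23] -> [-441, -270, -144, 180, 207]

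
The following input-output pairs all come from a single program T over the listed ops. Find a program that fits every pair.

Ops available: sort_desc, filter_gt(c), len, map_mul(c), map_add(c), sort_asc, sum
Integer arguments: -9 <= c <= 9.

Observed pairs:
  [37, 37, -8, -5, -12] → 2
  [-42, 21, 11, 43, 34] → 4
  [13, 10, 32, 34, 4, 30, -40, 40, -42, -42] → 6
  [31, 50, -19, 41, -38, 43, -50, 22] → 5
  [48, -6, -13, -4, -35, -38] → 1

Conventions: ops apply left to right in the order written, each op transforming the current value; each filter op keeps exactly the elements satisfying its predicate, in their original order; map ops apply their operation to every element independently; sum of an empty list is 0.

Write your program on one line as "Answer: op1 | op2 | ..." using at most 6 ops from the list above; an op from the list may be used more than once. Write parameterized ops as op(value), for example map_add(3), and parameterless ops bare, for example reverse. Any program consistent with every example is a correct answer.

sort_asc | filter_gt(4) | map_mul(4) | map_mul(5) | map_add(3) | len

Check, running the answer program on each example:
  [37, 37, -8, -5, -12] -> [-12, -8, -5, 37, 37] -> [37, 37] -> [148, 148] -> [740, 740] -> [743, 743] -> 2
  [-42, 21, 11, 43, 34] -> [-42, 11, 21, 34, 43] -> [11, 21, 34, 43] -> [44, 84, 136, 172] -> [220, 420, 680, 860] -> [223, 423, 683, 863] -> 4
  [13, 10, 32, 34, 4, 30, -40, 40, -42, -42] -> [-42, -42, -40, 4, 10, 13, 30, 32, 34, 40] -> [10, 13, 30, 32, 34, 40] -> [40, 52, 120, 128, 136, 160] -> [200, 260, 600, 640, 680, 800] -> [203, 263, 603, 643, 683, 803] -> 6
  [31, 50, -19, 41, -38, 43, -50, 22] -> [-50, -38, -19, 22, 31, 41, 43, 50] -> [22, 31, 41, 43, 50] -> [88, 124, 164, 172, 200] -> [440, 620, 820, 860, 1000] -> [443, 623, 823, 863, 1003] -> 5
  [48, -6, -13, -4, -35, -38] -> [-38, -35, -13, -6, -4, 48] -> [48] -> [192] -> [960] -> [963] -> 1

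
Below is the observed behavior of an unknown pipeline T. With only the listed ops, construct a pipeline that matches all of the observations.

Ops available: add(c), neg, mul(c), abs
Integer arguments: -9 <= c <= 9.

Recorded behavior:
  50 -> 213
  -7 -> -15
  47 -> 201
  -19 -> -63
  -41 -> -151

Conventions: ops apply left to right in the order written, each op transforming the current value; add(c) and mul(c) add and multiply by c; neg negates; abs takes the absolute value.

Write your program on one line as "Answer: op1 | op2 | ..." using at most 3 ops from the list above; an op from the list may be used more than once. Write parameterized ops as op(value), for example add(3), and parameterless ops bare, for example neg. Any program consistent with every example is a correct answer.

mul(4) | add(9) | add(4)

Check, running the answer program on each example:
  50 -> 200 -> 209 -> 213
  -7 -> -28 -> -19 -> -15
  47 -> 188 -> 197 -> 201
  -19 -> -76 -> -67 -> -63
  -41 -> -164 -> -155 -> -151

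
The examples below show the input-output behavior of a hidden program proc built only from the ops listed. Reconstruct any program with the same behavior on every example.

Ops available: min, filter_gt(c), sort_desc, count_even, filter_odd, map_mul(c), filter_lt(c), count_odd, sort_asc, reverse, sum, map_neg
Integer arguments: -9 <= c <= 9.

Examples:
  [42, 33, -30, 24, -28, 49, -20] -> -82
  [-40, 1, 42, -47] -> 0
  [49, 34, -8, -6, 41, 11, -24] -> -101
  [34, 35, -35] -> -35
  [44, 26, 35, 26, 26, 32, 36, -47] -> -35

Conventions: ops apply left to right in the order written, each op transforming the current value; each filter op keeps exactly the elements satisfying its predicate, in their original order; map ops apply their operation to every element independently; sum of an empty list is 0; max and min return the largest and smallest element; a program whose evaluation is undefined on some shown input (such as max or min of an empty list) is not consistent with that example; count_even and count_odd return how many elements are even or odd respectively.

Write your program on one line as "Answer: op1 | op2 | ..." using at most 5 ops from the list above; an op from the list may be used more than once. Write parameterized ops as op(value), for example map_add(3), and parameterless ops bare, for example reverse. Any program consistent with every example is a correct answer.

filter_gt(4) | map_neg | filter_odd | sum

Check, running the answer program on each example:
  [42, 33, -30, 24, -28, 49, -20] -> [42, 33, 24, 49] -> [-42, -33, -24, -49] -> [-33, -49] -> -82
  [-40, 1, 42, -47] -> [42] -> [-42] -> [] -> 0
  [49, 34, -8, -6, 41, 11, -24] -> [49, 34, 41, 11] -> [-49, -34, -41, -11] -> [-49, -41, -11] -> -101
  [34, 35, -35] -> [34, 35] -> [-34, -35] -> [-35] -> -35
  [44, 26, 35, 26, 26, 32, 36, -47] -> [44, 26, 35, 26, 26, 32, 36] -> [-44, -26, -35, -26, -26, -32, -36] -> [-35] -> -35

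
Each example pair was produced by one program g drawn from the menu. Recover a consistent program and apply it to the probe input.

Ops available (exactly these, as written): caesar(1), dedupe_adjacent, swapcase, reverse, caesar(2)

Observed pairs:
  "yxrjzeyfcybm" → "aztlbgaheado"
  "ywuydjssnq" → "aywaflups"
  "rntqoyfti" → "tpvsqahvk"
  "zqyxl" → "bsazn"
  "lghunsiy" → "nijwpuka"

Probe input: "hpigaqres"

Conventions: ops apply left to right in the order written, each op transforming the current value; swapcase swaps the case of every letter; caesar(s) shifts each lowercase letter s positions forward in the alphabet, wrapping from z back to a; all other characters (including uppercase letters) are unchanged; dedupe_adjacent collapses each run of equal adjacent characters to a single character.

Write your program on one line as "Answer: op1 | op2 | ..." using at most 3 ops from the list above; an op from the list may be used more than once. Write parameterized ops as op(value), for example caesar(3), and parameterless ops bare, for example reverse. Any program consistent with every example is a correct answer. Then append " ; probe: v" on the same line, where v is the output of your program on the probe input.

caesar(2) | dedupe_adjacent ; probe: "jrkicstgu"

Check, running the answer program on each example:
  "yxrjzeyfcybm" -> "aztlbgaheado" -> "aztlbgaheado"
  "ywuydjssnq" -> "aywafluups" -> "aywaflups"
  "rntqoyfti" -> "tpvsqahvk" -> "tpvsqahvk"
  "zqyxl" -> "bsazn" -> "bsazn"
  "lghunsiy" -> "nijwpuka" -> "nijwpuka"
  probe: "hpigaqres" -> "jrkicstgu" -> "jrkicstgu"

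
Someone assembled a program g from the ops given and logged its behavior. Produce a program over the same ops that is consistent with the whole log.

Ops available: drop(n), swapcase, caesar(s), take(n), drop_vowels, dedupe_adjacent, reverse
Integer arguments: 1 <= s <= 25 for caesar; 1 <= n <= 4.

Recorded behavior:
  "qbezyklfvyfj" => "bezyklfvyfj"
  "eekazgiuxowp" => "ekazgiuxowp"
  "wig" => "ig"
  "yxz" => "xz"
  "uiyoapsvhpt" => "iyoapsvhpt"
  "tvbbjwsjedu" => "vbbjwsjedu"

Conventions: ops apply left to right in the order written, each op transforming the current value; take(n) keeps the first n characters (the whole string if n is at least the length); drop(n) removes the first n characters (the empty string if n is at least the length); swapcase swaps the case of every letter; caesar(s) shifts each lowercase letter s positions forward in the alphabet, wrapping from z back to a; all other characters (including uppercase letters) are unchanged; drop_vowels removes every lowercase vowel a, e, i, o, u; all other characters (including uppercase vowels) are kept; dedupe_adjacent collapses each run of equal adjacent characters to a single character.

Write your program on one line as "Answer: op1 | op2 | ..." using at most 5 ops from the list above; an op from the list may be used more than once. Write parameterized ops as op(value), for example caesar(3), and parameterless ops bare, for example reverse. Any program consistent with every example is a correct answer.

caesar(22) | drop(1) | caesar(5) | caesar(25)

Check, running the answer program on each example:
  "qbezyklfvyfj" -> "mxavughbrubf" -> "xavughbrubf" -> "cfazlmgwzgk" -> "bezyklfvyfj"
  "eekazgiuxowp" -> "aagwvceqtksl" -> "agwvceqtksl" -> "flbahjvypxq" -> "ekazgiuxowp"
  "wig" -> "sec" -> "ec" -> "jh" -> "ig"
  "yxz" -> "utv" -> "tv" -> "ya" -> "xz"
  "uiyoapsvhpt" -> "qeukwlordlp" -> "eukwlordlp" -> "jzpbqtwiqu" -> "iyoapsvhpt"
  "tvbbjwsjedu" -> "prxxfsofazq" -> "rxxfsofazq" -> "wcckxtkfev" -> "vbbjwsjedu"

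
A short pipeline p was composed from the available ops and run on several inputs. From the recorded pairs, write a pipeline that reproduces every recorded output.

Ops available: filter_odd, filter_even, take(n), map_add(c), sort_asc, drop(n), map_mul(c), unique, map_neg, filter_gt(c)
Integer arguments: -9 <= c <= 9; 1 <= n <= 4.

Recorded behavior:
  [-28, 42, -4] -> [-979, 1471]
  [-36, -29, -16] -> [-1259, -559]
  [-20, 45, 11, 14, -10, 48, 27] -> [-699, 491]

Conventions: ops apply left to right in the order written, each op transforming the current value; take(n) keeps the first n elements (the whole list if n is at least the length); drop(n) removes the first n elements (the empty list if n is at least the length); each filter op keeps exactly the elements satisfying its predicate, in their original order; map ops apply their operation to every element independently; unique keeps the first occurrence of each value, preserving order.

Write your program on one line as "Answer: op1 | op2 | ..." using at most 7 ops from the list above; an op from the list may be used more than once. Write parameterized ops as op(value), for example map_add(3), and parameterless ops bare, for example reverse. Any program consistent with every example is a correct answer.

filter_even | map_mul(-5) | map_mul(7) | map_add(-1) | map_neg | take(2)

Check, running the answer program on each example:
  [-28, 42, -4] -> [-28, 42, -4] -> [140, -210, 20] -> [980, -1470, 140] -> [979, -1471, 139] -> [-979, 1471, -139] -> [-979, 1471]
  [-36, -29, -16] -> [-36, -16] -> [180, 80] -> [1260, 560] -> [1259, 559] -> [-1259, -559] -> [-1259, -559]
  [-20, 45, 11, 14, -10, 48, 27] -> [-20, 14, -10, 48] -> [100, -70, 50, -240] -> [700, -490, 350, -1680] -> [699, -491, 349, -1681] -> [-699, 491, -349, 1681] -> [-699, 491]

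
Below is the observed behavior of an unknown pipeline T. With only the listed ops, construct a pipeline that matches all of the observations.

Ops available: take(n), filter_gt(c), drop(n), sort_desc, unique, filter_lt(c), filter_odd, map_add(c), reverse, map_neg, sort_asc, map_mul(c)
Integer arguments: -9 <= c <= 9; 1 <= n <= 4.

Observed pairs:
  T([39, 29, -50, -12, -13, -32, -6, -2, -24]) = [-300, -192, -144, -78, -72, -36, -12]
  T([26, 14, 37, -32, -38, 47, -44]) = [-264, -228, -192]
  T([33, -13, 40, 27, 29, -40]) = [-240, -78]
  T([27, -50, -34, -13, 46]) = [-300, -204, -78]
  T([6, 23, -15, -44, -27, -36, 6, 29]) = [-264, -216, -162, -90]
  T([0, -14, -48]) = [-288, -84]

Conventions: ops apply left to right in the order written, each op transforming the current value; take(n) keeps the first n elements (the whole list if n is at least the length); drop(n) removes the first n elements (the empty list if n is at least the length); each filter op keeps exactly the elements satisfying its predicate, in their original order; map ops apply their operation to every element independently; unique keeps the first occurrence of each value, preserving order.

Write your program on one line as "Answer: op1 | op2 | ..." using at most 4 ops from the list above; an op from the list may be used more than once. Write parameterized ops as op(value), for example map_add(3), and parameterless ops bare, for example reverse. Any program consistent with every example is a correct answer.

reverse | sort_asc | map_mul(6) | filter_lt(-1)

Check, running the answer program on each example:
  [39, 29, -50, -12, -13, -32, -6, -2, -24] -> [-24, -2, -6, -32, -13, -12, -50, 29, 39] -> [-50, -32, -24, -13, -12, -6, -2, 29, 39] -> [-300, -192, -144, -78, -72, -36, -12, 174, 234] -> [-300, -192, -144, -78, -72, -36, -12]
  [26, 14, 37, -32, -38, 47, -44] -> [-44, 47, -38, -32, 37, 14, 26] -> [-44, -38, -32, 14, 26, 37, 47] -> [-264, -228, -192, 84, 156, 222, 282] -> [-264, -228, -192]
  [33, -13, 40, 27, 29, -40] -> [-40, 29, 27, 40, -13, 33] -> [-40, -13, 27, 29, 33, 40] -> [-240, -78, 162, 174, 198, 240] -> [-240, -78]
  [27, -50, -34, -13, 46] -> [46, -13, -34, -50, 27] -> [-50, -34, -13, 27, 46] -> [-300, -204, -78, 162, 276] -> [-300, -204, -78]
  [6, 23, -15, -44, -27, -36, 6, 29] -> [29, 6, -36, -27, -44, -15, 23, 6] -> [-44, -36, -27, -15, 6, 6, 23, 29] -> [-264, -216, -162, -90, 36, 36, 138, 174] -> [-264, -216, -162, -90]
  [0, -14, -48] -> [-48, -14, 0] -> [-48, -14, 0] -> [-288, -84, 0] -> [-288, -84]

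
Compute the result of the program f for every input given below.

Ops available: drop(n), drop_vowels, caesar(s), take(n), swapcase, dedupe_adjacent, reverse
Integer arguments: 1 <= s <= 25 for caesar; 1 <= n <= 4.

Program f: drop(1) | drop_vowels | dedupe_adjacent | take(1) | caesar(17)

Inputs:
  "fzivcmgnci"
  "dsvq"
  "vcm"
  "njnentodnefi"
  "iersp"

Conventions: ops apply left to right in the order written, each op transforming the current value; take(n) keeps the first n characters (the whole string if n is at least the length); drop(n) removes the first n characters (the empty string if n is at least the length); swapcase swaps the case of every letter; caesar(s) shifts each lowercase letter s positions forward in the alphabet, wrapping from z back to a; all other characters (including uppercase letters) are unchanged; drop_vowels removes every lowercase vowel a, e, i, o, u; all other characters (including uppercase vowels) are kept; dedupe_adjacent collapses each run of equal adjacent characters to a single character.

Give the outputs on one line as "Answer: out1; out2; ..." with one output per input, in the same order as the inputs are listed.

Execution, op by op:
  "fzivcmgnci" -> "zivcmgnci" -> "zvcmgnc" -> "zvcmgnc" -> "z" -> "q"
  "dsvq" -> "svq" -> "svq" -> "svq" -> "s" -> "j"
  "vcm" -> "cm" -> "cm" -> "cm" -> "c" -> "t"
  "njnentodnefi" -> "jnentodnefi" -> "jnntdnf" -> "jntdnf" -> "j" -> "a"
  "iersp" -> "ersp" -> "rsp" -> "rsp" -> "r" -> "i"

"q"; "j"; "t"; "a"; "i"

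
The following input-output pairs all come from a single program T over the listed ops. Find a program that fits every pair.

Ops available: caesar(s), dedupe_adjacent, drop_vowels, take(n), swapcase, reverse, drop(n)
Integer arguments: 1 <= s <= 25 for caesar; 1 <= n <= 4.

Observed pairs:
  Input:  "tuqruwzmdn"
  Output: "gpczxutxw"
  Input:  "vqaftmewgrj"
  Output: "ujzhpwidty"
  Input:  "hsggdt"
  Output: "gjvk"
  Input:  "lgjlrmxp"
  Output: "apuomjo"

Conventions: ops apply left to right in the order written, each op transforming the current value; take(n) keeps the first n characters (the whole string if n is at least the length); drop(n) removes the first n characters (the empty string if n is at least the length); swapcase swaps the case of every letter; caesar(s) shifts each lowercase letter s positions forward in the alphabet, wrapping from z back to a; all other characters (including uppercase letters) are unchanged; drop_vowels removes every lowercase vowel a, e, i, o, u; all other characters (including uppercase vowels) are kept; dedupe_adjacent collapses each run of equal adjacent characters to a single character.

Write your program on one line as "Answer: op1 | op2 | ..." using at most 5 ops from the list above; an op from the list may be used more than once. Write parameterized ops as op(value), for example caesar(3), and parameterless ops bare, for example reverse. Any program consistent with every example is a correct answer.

reverse | dedupe_adjacent | caesar(3) | drop(1)

Check, running the answer program on each example:
  "tuqruwzmdn" -> "ndmzwurqut" -> "ndmzwurqut" -> "qgpczxutxw" -> "gpczxutxw"
  "vqaftmewgrj" -> "jrgwemtfaqv" -> "jrgwemtfaqv" -> "mujzhpwidty" -> "ujzhpwidty"
  "hsggdt" -> "tdggsh" -> "tdgsh" -> "wgjvk" -> "gjvk"
  "lgjlrmxp" -> "pxmrljgl" -> "pxmrljgl" -> "sapuomjo" -> "apuomjo"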